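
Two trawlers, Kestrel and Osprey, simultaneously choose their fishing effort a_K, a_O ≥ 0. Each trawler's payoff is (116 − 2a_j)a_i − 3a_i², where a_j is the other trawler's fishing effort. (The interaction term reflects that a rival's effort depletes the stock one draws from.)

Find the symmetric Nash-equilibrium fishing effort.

Kestrel's payoff is (116 − 2a_O)a_K − 3a_K².
∂π/∂a_K = 116 − 2a_O − 6a_K = 0, so a_K = 58/3 − (1/3)a_O.
Setting a_K = a_O in the reaction function: a_K = 58/3 − (1/3)a_K, so a_K = (58/3) / (4/3) = 14.5.

14.5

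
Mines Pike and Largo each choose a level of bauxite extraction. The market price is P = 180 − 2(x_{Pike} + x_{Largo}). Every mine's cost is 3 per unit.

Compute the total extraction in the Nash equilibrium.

Mine Pike's profit: π = x_{Pike}(180 − 2(x_{Pike} + x_{Largo})) − 3x_{Pike}.
∂π/∂x_{Pike} = 177 − 4x_{Pike} − 2x_{Largo} = 0, so x_{Pike} = 44.25 − 0.5x_{Largo}.
The game is symmetric, so in equilibrium x_{Largo} = x_{Pike}: the reaction function gives 1.5x_{Pike} = 44.25, hence x_{Pike} = 29.5.
Total extraction: 29.5 + 29.5 = 59.

59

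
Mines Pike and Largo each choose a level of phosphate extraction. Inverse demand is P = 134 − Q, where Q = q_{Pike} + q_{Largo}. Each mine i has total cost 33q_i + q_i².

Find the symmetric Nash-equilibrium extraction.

Mine Pike's profit: π = q_{Pike}(134 − (q_{Pike} + q_{Largo})) − 33q_{Pike} − q_{Pike}².
∂π/∂q_{Pike} = 101 − 4q_{Pike} − q_{Largo} = 0, so q_{Pike} = 25.25 − 0.25q_{Largo}.
Setting q_{Pike} = q_{Largo} in the reaction function: q_{Pike} = 25.25 − 0.25q_{Pike}, so q_{Pike} = 25.25 / 1.25 = 20.2.

20.2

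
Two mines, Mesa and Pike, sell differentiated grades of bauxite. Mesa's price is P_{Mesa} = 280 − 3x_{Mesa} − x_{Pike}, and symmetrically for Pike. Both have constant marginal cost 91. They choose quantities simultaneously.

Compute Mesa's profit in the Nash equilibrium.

Mine Mesa's profit: π = x_{Mesa}(280 − 3x_{Mesa} − x_{Pike}) − 91x_{Mesa}.
∂π/∂x_{Mesa} = 189 − 6x_{Mesa} − x_{Pike} = 0 ⇒ x_{Mesa} = 31.5 − (1/6)x_{Pike}.
Setting x_{Mesa} = x_{Pike} in the reaction function: x_{Mesa} = 31.5 − (1/6)x_{Mesa}, so x_{Mesa} = 31.5 / (7/6) = 27.
P_{Mesa} = 280 − 3·27 − 27 = 172.
Profit = (172 − 91)·27 = 2187.

2187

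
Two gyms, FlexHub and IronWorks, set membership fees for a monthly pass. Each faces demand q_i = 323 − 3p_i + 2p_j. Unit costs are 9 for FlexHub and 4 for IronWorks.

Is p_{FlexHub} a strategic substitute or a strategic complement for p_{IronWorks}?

strategic complements

FlexHub's profit: π = (p_{FlexHub} − 9)(323 − 3p_{FlexHub} + 2p_{IronWorks}).
∂π/∂p_{FlexHub} = 350 − 6p_{FlexHub} + 2p_{IronWorks} = 0 ⇒ p_{FlexHub} = 175/3 + (1/3)p_{IronWorks}.
The best-response slope dp_{FlexHub}/dp_{IronWorks} = 1/3 > 0: the reaction function is upward-sloping, so the choices are strategic complements.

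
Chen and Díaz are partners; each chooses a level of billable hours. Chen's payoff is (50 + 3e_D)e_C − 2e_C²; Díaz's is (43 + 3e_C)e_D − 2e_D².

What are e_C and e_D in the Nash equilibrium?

47, 46

Expanding Chen's payoff: 50e_C + 3e_De_C − 2e_C².
∂π/∂e_C = 50 + 3e_D − 4e_C = 0, so e_C = 12.5 + 0.75e_D.
Likewise for Díaz: e_D = 10.75 + 0.75e_C.
Substituting the second reaction function into the first: e_C = 12.5 + 0.75(10.75 + 0.75e_C), which gives 0.4375e_C = 20.5625 ⇒ e_C = 47.
Then e_D = 10.75 + 0.75·47 = 46.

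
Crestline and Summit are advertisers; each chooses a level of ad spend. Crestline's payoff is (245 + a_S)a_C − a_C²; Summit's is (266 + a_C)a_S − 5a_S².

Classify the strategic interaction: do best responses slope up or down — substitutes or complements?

Expanding Crestline's payoff: 245a_C + a_Sa_C − a_C².
∂π/∂a_C = 245 + a_S − 2a_C = 0, so a_C = 122.5 + 0.5a_S.
The best-response slope da_C/da_S = 0.5 > 0: the reaction function is upward-sloping, so the choices are strategic complements.

strategic complements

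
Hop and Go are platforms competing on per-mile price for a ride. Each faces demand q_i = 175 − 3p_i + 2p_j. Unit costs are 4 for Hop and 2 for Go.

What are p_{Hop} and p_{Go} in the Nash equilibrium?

Hop's profit: π = (p_{Hop} − 4)(175 − 3p_{Hop} + 2p_{Go}).
∂π/∂p_{Hop} = 187 − 6p_{Hop} + 2p_{Go} = 0 ⇒ p_{Hop} = 187/6 + (1/3)p_{Go}.
Similarly p_{Go} = 181/6 + (1/3)p_{Hop}.
Solving the two reaction functions simultaneously: (1 − (1/3)(1/3))p_{Hop} = 187/6 + (1/3)·(181/6), so (8/9)p_{Hop} = 371/9 and p_{Hop} = 46.375.
Then p_{Go} = 181/6 + (1/3)·46.375 = 45.625.

46.375, 45.625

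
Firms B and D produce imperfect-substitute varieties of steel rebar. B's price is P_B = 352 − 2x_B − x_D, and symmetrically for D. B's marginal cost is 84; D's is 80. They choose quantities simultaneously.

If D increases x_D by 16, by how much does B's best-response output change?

-4

Firm B's profit: π = x_B(352 − 2x_B − x_D) − 84x_B.
∂π/∂x_B = 268 − 4x_B − x_D = 0 ⇒ x_B = 67 − 0.25x_D.
The reaction-function slope is −0.25, so a 16-unit rise in x_D moves x_B by −0.25 × 16 = −4. B's best response falls — the actions are strategic substitutes.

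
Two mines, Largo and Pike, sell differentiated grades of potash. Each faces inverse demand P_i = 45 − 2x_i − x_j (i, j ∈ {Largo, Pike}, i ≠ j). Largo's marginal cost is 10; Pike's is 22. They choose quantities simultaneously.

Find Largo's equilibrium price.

25.6

Mine Largo's profit: π = x_{Largo}(45 − 2x_{Largo} − x_{Pike}) − 10x_{Largo}.
∂π/∂x_{Largo} = 35 − 4x_{Largo} − x_{Pike} = 0 ⇒ x_{Largo} = 8.75 − 0.25x_{Pike}.
Similarly x_{Pike} = 5.75 − 0.25x_{Largo}.
Substituting the second reaction function into the first: x_{Largo} = 8.75 − 0.25(5.75 − 0.25x_{Largo}), which gives 0.9375x_{Largo} = 7.3125 ⇒ x_{Largo} = 7.8.
Then x_{Pike} = 5.75 − 0.25·7.8 = 3.8.
P_{Largo} = 45 − 2·7.8 − 3.8 = 25.6.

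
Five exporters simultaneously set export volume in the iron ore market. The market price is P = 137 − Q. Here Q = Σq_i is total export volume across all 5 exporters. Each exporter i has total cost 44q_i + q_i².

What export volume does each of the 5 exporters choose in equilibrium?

11.625

A representative exporter's profit is π_i = q_i(137 − Q) − 44q_i − q_i², with Q = q_i + Σ_{j≠i} q_j.
First-order condition: 93 − 4q_i − Σ_{j≠i} q_j = 0.
In a symmetric equilibrium every exporter chooses the same q, so Σ_{j≠i} q_j = 4q. The condition becomes 93 − 8q = 0, giving q = 93/8 = 11.625.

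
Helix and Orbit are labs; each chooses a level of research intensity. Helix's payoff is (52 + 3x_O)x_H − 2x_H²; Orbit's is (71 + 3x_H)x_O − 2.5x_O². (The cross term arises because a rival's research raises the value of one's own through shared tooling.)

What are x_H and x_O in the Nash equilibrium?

43, 40

Expanding Helix's payoff: 52x_H + 3x_Ox_H − 2x_H².
∂π/∂x_H = 52 + 3x_O − 4x_H = 0, so x_H = 13 + 0.75x_O.
Likewise for Orbit: x_O = 14.2 + 0.6x_H.
Substituting the second reaction function into the first: x_H = 13 + 0.75(14.2 + 0.6x_H), which gives 0.55x_H = 23.65 ⇒ x_H = 43.
Then x_O = 14.2 + 0.6·43 = 40.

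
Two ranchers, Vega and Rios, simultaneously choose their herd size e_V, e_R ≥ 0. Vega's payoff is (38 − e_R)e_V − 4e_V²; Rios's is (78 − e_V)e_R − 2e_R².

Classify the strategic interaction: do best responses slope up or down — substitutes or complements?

strategic substitutes

Expanding Vega's payoff: 38e_V − e_Re_V − 4e_V².
∂π/∂e_V = 38 − e_R − 8e_V = 0, so e_V = 4.75 − 0.125e_R.
The best-response slope de_V/de_R = −0.125 < 0: the reaction function is downward-sloping, so the choices are strategic substitutes.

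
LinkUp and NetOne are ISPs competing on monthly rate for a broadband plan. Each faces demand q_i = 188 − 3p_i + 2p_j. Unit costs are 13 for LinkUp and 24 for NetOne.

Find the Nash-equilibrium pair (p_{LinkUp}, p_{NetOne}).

LinkUp's profit: π = (p_{LinkUp} − 13)(188 − 3p_{LinkUp} + 2p_{NetOne}).
∂π/∂p_{LinkUp} = 227 − 6p_{LinkUp} + 2p_{NetOne} = 0 ⇒ p_{LinkUp} = 227/6 + (1/3)p_{NetOne}.
Similarly p_{NetOne} = 130/3 + (1/3)p_{LinkUp}.
Plugging p_{NetOne} into LinkUp's best response: p_{LinkUp} = 227/6 + (1/3)(130/3 + (1/3)p_{LinkUp}) ⇒ (8/9)p_{LinkUp} = 941/18, so p_{LinkUp} = 58.8125.
Then p_{NetOne} = 130/3 + (1/3)·58.8125 = 62.9375.

58.8125, 62.9375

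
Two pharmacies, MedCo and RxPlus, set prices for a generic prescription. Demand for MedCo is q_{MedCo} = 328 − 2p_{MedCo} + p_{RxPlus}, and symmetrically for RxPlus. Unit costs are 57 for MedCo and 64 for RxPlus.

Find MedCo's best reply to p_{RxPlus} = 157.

149.75

MedCo's profit: π = (p_{MedCo} − 57)(328 − 2p_{MedCo} + p_{RxPlus}).
∂π/∂p_{MedCo} = 442 − 4p_{MedCo} + p_{RxPlus} = 0 ⇒ p_{MedCo} = 110.5 + 0.25p_{RxPlus}.
At p_{RxPlus} = 157: p_{MedCo} = 110.5 + 0.25·157 = 149.75.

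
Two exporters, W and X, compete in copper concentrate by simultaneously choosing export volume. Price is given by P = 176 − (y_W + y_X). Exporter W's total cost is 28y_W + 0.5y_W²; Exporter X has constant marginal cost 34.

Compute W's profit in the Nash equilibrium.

1422.96

Exporter W's profit: π = y_W(176 − (y_W + y_X)) − 28y_W − 0.5y_W².
∂π/∂y_W = 148 − 3y_W − y_X = 0, so y_W = 148/3 − (1/3)y_X.
For X: ∂π/∂y_X = 142 − 2y_X − y_W = 0 ⇒ y_X = 71 − 0.5y_W.
Substituting the second reaction function into the first: y_W = 148/3 − (1/3)(71 − 0.5y_W), which gives (5/6)y_W = 77/3 ⇒ y_W = 30.8.
Then y_X = 71 − 0.5·30.8 = 55.6.
Price P = 176 − 86.4 = 89.6.
W's profit: (89.6 − 28)·30.8 − 0.5(30.8)² = 1422.96.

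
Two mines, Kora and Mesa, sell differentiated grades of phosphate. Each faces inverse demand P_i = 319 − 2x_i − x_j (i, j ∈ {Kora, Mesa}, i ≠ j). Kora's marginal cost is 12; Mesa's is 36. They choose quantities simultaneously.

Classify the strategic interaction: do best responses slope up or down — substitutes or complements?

Mine Kora's profit: π = x_{Kora}(319 − 2x_{Kora} − x_{Mesa}) − 12x_{Kora}.
∂π/∂x_{Kora} = 307 − 4x_{Kora} − x_{Mesa} = 0 ⇒ x_{Kora} = 76.75 − 0.25x_{Mesa}.
The best-response slope dx_{Kora}/dx_{Mesa} = −0.25 < 0: the reaction function is downward-sloping, so the choices are strategic substitutes.

strategic substitutes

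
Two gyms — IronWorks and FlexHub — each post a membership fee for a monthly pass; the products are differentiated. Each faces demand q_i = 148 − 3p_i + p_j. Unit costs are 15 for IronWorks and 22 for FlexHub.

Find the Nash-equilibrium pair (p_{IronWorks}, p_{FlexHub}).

IronWorks's profit: π = (p_{IronWorks} − 15)(148 − 3p_{IronWorks} + p_{FlexHub}).
∂π/∂p_{IronWorks} = 193 − 6p_{IronWorks} + p_{FlexHub} = 0 ⇒ p_{IronWorks} = 193/6 + (1/6)p_{FlexHub}.
Similarly p_{FlexHub} = 107/3 + (1/6)p_{IronWorks}.
Solving the two reaction functions simultaneously: (1 − (1/6)(1/6))p_{IronWorks} = 193/6 + (1/6)·(107/3), so (35/36)p_{IronWorks} = 343/9 and p_{IronWorks} = 39.2.
Then p_{FlexHub} = 107/3 + (1/6)·39.2 = 42.2.

39.2, 42.2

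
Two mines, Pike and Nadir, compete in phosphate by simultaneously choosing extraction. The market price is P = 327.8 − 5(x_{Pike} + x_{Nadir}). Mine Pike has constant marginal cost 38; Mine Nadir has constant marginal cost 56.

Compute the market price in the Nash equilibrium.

140.6

Mine Pike's profit: π = x_{Pike}(327.8 − 5(x_{Pike} + x_{Nadir})) − 38x_{Pike}.
∂π/∂x_{Pike} = 289.8 − 10x_{Pike} − 5x_{Nadir} = 0, so x_{Pike} = 28.98 − 0.5x_{Nadir}.
By the same steps for Nadir: x_{Nadir} = 27.18 − 0.5x_{Pike}.
Solving the two reaction functions simultaneously: (1 − (−0.5)(−0.5))x_{Pike} = 28.98 − 0.5·27.18, so 0.75x_{Pike} = 15.39 and x_{Pike} = 20.52.
Then x_{Nadir} = 27.18 − 0.5·20.52 = 16.92.
Equilibrium price: P = 327.8 − 5·37.44 = 140.6.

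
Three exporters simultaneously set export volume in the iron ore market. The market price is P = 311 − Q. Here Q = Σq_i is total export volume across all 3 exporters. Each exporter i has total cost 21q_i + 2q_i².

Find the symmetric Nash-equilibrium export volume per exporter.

A representative exporter's profit is π_i = q_i(311 − Q) − 21q_i − 2q_i², with Q = q_i + Σ_{j≠i} q_j.
First-order condition: 290 − 6q_i − Σ_{j≠i} q_j = 0.
Imposing symmetry (q_j = q for all j) turns Σ_{j≠i} q_j into 2q, so 290 = 8q and q = 36.25.

36.25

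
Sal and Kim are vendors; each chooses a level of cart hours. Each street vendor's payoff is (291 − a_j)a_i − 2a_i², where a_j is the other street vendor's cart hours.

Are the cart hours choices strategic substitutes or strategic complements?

Sal's payoff is (291 − a_K)a_S − 2a_S².
∂π/∂a_S = 291 − a_K − 4a_S = 0, so a_S = 72.75 − 0.25a_K.
The best-response slope da_S/da_K = −0.25 < 0: the reaction function is downward-sloping, so the choices are strategic substitutes.

strategic substitutes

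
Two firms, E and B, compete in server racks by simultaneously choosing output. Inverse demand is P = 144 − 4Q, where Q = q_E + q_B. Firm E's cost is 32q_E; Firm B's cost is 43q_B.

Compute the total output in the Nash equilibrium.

17.75

Firm E's profit: π = q_E(144 − 4(q_E + q_B)) − 32q_E.
∂π/∂q_E = 112 − 8q_E − 4q_B = 0, so q_E = 14 − 0.5q_B.
By the same steps for B: q_B = 12.625 − 0.5q_E.
Substituting the second reaction function into the first: q_E = 14 − 0.5(12.625 − 0.5q_E), which gives 0.75q_E = 7.6875 ⇒ q_E = 10.25.
Then q_B = 12.625 − 0.5·10.25 = 7.5.
Total output: 10.25 + 7.5 = 17.75.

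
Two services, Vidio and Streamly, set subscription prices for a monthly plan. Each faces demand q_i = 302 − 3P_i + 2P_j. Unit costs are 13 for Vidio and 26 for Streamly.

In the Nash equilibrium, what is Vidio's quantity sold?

224.0625

Vidio's profit: π = (P_{Vidio} − 13)(302 − 3P_{Vidio} + 2P_{Streamly}).
∂π/∂P_{Vidio} = 341 − 6P_{Vidio} + 2P_{Streamly} = 0 ⇒ P_{Vidio} = 341/6 + (1/3)P_{Streamly}.
Similarly P_{Streamly} = 190/3 + (1/3)P_{Vidio}.
Solving the two reaction functions simultaneously: (1 − (1/3)(1/3))P_{Vidio} = 341/6 + (1/3)·(190/3), so (8/9)P_{Vidio} = 1403/18 and P_{Vidio} = 87.6875.
Then P_{Streamly} = 190/3 + (1/3)·87.6875 = 92.5625.
q_{Vidio} = 302 − 3·87.6875 + 2·92.5625 = 224.0625.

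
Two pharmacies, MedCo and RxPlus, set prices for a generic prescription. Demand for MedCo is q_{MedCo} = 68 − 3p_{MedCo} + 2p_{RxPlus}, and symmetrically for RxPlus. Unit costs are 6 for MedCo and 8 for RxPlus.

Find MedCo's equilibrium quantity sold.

47.625

MedCo's profit: π = (p_{MedCo} − 6)(68 − 3p_{MedCo} + 2p_{RxPlus}).
∂π/∂p_{MedCo} = 86 − 6p_{MedCo} + 2p_{RxPlus} = 0 ⇒ p_{MedCo} = 43/3 + (1/3)p_{RxPlus}.
Similarly p_{RxPlus} = 46/3 + (1/3)p_{MedCo}.
Plugging p_{RxPlus} into MedCo's best response: p_{MedCo} = 43/3 + (1/3)(46/3 + (1/3)p_{MedCo}) ⇒ (8/9)p_{MedCo} = 175/9, so p_{MedCo} = 21.875.
Then p_{RxPlus} = 46/3 + (1/3)·21.875 = 22.625.
q_{MedCo} = 68 − 3·21.875 + 2·22.625 = 47.625.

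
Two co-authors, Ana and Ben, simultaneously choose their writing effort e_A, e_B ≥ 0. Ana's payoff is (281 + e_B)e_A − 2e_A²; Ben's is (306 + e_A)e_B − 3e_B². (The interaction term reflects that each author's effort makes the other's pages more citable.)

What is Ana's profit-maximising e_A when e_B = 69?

87.5

Expanding Ana's payoff: 281e_A + e_Be_A − 2e_A².
∂π/∂e_A = 281 + e_B − 4e_A = 0, so e_A = 70.25 + 0.25e_B.
At e_B = 69: e_A = 70.25 + 0.25·69 = 87.5.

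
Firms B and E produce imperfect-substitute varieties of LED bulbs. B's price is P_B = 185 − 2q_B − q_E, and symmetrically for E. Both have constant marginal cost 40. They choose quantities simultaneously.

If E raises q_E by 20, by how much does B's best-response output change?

Firm B's profit: π = q_B(185 − 2q_B − q_E) − 40q_B.
∂π/∂q_B = 145 − 4q_B − q_E = 0 ⇒ q_B = 36.25 − 0.25q_E.
The reaction-function slope is −0.25, so a 20-unit rise in q_E moves q_B by −0.25 × 20 = −5. B's best response falls — the actions are strategic substitutes.

-5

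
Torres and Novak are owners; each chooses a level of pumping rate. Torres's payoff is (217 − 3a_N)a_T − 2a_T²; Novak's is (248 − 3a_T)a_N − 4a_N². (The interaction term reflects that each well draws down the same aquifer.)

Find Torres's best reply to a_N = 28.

Expanding Torres's payoff: 217a_T − 3a_Na_T − 2a_T².
∂π/∂a_T = 217 − 3a_N − 4a_T = 0, so a_T = 54.25 − 0.75a_N.
At a_N = 28: a_T = 54.25 − 0.75·28 = 33.25.

33.25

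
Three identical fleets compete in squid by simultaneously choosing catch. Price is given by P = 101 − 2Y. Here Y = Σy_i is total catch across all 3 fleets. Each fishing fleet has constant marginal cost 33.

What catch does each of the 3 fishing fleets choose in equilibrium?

8.5

A representative fishing fleet's profit is π_i = y_i(101 − 2Y) − 33y_i, with Y = y_i + Σ_{j≠i} y_j.
First-order condition: 68 − 4y_i − 2Σ_{j≠i} y_j = 0.
Imposing symmetry (y_j = y for all j) turns Σ_{j≠i} y_j into 2y, so 68 = 8y and y = 8.5.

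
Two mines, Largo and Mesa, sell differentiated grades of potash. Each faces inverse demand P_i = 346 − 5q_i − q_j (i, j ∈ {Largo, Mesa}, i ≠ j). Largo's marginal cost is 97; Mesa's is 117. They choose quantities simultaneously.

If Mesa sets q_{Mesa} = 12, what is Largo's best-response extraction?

Mine Largo's profit: π = q_{Largo}(346 − 5q_{Largo} − q_{Mesa}) − 97q_{Largo}.
∂π/∂q_{Largo} = 249 − 10q_{Largo} − q_{Mesa} = 0 ⇒ q_{Largo} = 24.9 − 0.1q_{Mesa}.
At q_{Mesa} = 12: q_{Largo} = 24.9 − 0.1·12 = 23.7.

23.7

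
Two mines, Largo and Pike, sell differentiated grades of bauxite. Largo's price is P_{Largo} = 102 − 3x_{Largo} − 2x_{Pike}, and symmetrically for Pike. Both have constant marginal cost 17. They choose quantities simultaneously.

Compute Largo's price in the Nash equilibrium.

Mine Largo's profit: π = x_{Largo}(102 − 3x_{Largo} − 2x_{Pike}) − 17x_{Largo}.
∂π/∂x_{Largo} = 85 − 6x_{Largo} − 2x_{Pike} = 0 ⇒ x_{Largo} = 85/6 − (1/3)x_{Pike}.
The game is symmetric, so in equilibrium x_{Pike} = x_{Largo}: the reaction function gives (4/3)x_{Largo} = 85/6, hence x_{Largo} = 10.625.
P_{Largo} = 102 − 3·10.625 − 2·10.625 = 48.875.

48.875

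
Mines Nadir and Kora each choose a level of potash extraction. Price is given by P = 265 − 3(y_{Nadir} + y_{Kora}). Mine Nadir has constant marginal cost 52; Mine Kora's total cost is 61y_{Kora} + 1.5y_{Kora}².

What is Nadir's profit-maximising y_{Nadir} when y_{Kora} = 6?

32.5

Mine Nadir's profit: π = y_{Nadir}(265 − 3(y_{Nadir} + y_{Kora})) − 52y_{Nadir}.
∂π/∂y_{Nadir} = 213 − 6y_{Nadir} − 3y_{Kora} = 0, so y_{Nadir} = 35.5 − 0.5y_{Kora}.
At y_{Kora} = 6: y_{Nadir} = 35.5 − 0.5·6 = 32.5.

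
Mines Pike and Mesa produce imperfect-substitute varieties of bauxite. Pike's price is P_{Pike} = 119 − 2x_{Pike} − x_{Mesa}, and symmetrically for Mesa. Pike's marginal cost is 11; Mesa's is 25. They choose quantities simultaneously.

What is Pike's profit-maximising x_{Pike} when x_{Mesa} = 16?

23

Mine Pike's profit: π = x_{Pike}(119 − 2x_{Pike} − x_{Mesa}) − 11x_{Pike}.
∂π/∂x_{Pike} = 108 − 4x_{Pike} − x_{Mesa} = 0 ⇒ x_{Pike} = 27 − 0.25x_{Mesa}.
At x_{Mesa} = 16: x_{Pike} = 27 − 0.25·16 = 23.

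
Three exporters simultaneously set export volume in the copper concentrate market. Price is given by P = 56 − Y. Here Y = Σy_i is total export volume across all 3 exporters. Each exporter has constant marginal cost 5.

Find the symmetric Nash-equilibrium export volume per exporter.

A representative exporter's profit is π_i = y_i(56 − Y) − 5y_i, with Y = y_i + Σ_{j≠i} y_j.
First-order condition: 51 − 2y_i − Σ_{j≠i} y_j = 0.
In a symmetric equilibrium every exporter chooses the same y, so Σ_{j≠i} y_j = 2y. The condition becomes 51 − 4y = 0, giving y = 51/4 = 12.75.

12.75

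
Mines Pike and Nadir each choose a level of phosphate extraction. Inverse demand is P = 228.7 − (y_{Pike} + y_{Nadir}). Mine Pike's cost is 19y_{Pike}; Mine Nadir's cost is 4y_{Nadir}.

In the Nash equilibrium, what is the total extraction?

Mine Pike's profit: π = y_{Pike}(228.7 − (y_{Pike} + y_{Nadir})) − 19y_{Pike}.
∂π/∂y_{Pike} = 209.7 − 2y_{Pike} − y_{Nadir} = 0, so y_{Pike} = 104.85 − 0.5y_{Nadir}.
By the same steps for Nadir: y_{Nadir} = 112.35 − 0.5y_{Pike}.
Substituting the second reaction function into the first: y_{Pike} = 104.85 − 0.5(112.35 − 0.5y_{Pike}), which gives 0.75y_{Pike} = 48.675 ⇒ y_{Pike} = 64.9.
Then y_{Nadir} = 112.35 − 0.5·64.9 = 79.9.
Total extraction: 64.9 + 79.9 = 144.8.

144.8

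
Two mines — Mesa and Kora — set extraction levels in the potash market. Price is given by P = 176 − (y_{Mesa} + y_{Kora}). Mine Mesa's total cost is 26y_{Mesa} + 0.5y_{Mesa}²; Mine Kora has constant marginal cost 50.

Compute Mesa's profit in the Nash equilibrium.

1816.56

Mine Mesa's profit: π = y_{Mesa}(176 − (y_{Mesa} + y_{Kora})) − 26y_{Mesa} − 0.5y_{Mesa}².
∂π/∂y_{Mesa} = 150 − 3y_{Mesa} − y_{Kora} = 0, so y_{Mesa} = 50 − (1/3)y_{Kora}.
For Kora: ∂π/∂y_{Kora} = 126 − 2y_{Kora} − y_{Mesa} = 0 ⇒ y_{Kora} = 63 − 0.5y_{Mesa}.
Plugging y_{Kora} into Mesa's best response: y_{Mesa} = 50 − (1/3)(63 − 0.5y_{Mesa}) ⇒ (5/6)y_{Mesa} = 29, so y_{Mesa} = 34.8.
Then y_{Kora} = 63 − 0.5·34.8 = 45.6.
Price P = 176 − 80.4 = 95.6.
Mesa's profit: (95.6 − 26)·34.8 − 0.5(34.8)² = 1816.56.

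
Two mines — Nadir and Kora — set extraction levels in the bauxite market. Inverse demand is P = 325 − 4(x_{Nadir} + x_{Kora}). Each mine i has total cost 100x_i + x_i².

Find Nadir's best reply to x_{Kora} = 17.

15.7

Mine Nadir's profit: π = x_{Nadir}(325 − 4(x_{Nadir} + x_{Kora})) − 100x_{Nadir} − x_{Nadir}².
∂π/∂x_{Nadir} = 225 − 10x_{Nadir} − 4x_{Kora} = 0, so x_{Nadir} = 22.5 − 0.4x_{Kora}.
At x_{Kora} = 17: x_{Nadir} = 22.5 − 0.4·17 = 15.7.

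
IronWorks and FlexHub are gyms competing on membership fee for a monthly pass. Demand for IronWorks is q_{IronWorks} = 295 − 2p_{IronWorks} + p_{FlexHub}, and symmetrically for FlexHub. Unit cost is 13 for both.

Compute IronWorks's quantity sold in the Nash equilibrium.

IronWorks's profit: π = (p_{IronWorks} − 13)(295 − 2p_{IronWorks} + p_{FlexHub}).
∂π/∂p_{IronWorks} = 321 − 4p_{IronWorks} + p_{FlexHub} = 0 ⇒ p_{IronWorks} = 80.25 + 0.25p_{FlexHub}.
By symmetry p_{FlexHub} = p_{IronWorks}; substituting into the reaction function, 0.75p_{IronWorks} = 80.25 and p_{IronWorks} = 107.
q_{IronWorks} = 295 − 2·107 + 107 = 188.

188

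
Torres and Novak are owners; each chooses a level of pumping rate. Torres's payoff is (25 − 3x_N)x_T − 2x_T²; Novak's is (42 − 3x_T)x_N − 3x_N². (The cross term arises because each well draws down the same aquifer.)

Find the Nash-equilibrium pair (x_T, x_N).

1.6, 6.2

Expanding Torres's payoff: 25x_T − 3x_Nx_T − 2x_T².
∂π/∂x_T = 25 − 3x_N − 4x_T = 0, so x_T = 6.25 − 0.75x_N.
Likewise for Novak: x_N = 7 − 0.5x_T.
Substituting the second reaction function into the first: x_T = 6.25 − 0.75(7 − 0.5x_T), which gives 0.625x_T = 1 ⇒ x_T = 1.6.
Then x_N = 7 − 0.5·1.6 = 6.2.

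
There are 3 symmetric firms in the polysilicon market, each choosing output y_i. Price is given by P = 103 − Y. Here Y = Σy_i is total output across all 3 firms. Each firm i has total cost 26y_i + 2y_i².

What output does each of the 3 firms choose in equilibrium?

A representative firm's profit is π_i = y_i(103 − Y) − 26y_i − 2y_i², with Y = y_i + Σ_{j≠i} y_j.
First-order condition: 77 − 6y_i − Σ_{j≠i} y_j = 0.
With identical firms, set every y_j = y: then 77 − 6y − 2y = 0, i.e. y = 77/8 = 9.625.

9.625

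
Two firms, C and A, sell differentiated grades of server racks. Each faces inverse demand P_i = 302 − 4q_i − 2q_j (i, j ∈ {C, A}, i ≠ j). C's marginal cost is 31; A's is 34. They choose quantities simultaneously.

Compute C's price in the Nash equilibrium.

Firm C's profit: π = q_C(302 − 4q_C − 2q_A) − 31q_C.
∂π/∂q_C = 271 − 8q_C − 2q_A = 0 ⇒ q_C = 33.875 − 0.25q_A.
Similarly q_A = 33.5 − 0.25q_C.
Substituting the second reaction function into the first: q_C = 33.875 − 0.25(33.5 − 0.25q_C), which gives 0.9375q_C = 25.5 ⇒ q_C = 27.2.
Then q_A = 33.5 − 0.25·27.2 = 26.7.
P_C = 302 − 4·27.2 − 2·26.7 = 139.8.

139.8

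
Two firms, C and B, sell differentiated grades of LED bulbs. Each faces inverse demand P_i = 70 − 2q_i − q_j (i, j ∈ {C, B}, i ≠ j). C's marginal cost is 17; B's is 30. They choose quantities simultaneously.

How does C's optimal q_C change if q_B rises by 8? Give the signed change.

-2

Firm C's profit: π = q_C(70 − 2q_C − q_B) − 17q_C.
∂π/∂q_C = 53 − 4q_C − q_B = 0 ⇒ q_C = 13.25 − 0.25q_B.
The reaction-function slope is −0.25, so an 8-unit rise in q_B moves q_C by −0.25 × 8 = −2. C's best response falls — the actions are strategic substitutes.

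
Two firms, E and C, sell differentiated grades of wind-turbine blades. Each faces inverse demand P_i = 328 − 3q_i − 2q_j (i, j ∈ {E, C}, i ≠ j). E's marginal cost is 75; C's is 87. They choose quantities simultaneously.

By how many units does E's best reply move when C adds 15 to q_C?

-5

Firm E's profit: π = q_E(328 − 3q_E − 2q_C) − 75q_E.
∂π/∂q_E = 253 − 6q_E − 2q_C = 0 ⇒ q_E = 253/6 − (1/3)q_C.
The reaction-function slope is −1/3, so a 15-unit rise in q_C moves q_E by −1/3 × 15 = −5. E's best response falls — the actions are strategic substitutes.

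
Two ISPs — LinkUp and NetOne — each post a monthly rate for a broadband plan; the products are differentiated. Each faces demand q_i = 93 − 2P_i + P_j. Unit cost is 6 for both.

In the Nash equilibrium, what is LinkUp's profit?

1682

LinkUp's profit: π = (P_{LinkUp} − 6)(93 − 2P_{LinkUp} + P_{NetOne}).
∂π/∂P_{LinkUp} = 105 − 4P_{LinkUp} + P_{NetOne} = 0 ⇒ P_{LinkUp} = 26.25 + 0.25P_{NetOne}.
By symmetry P_{NetOne} = P_{LinkUp}; substituting into the reaction function, 0.75P_{LinkUp} = 26.25 and P_{LinkUp} = 35.
q_{LinkUp} = 93 − 2·35 + 35 = 58.
Profit = (35 − 6)·58 = 1682.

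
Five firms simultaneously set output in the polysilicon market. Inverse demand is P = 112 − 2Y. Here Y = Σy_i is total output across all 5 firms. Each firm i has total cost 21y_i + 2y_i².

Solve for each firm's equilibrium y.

5.6875

A representative firm's profit is π_i = y_i(112 − 2Y) − 21y_i − 2y_i², with Y = y_i + Σ_{j≠i} y_j.
First-order condition: 91 − 8y_i − 2Σ_{j≠i} y_j = 0.
Imposing symmetry (y_j = y for all j) turns Σ_{j≠i} y_j into 4y, so 91 = 16y and y = 5.6875.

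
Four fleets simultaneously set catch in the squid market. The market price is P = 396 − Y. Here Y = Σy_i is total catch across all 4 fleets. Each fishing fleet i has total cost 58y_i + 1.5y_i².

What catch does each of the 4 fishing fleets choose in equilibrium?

A representative fishing fleet's profit is π_i = y_i(396 − Y) − 58y_i − 1.5y_i², with Y = y_i + Σ_{j≠i} y_j.
First-order condition: 338 − 5y_i − Σ_{j≠i} y_j = 0.
With identical fishing fleets, set every y_j = y: then 338 − 5y − 3y = 0, i.e. y = 338/8 = 42.25.

42.25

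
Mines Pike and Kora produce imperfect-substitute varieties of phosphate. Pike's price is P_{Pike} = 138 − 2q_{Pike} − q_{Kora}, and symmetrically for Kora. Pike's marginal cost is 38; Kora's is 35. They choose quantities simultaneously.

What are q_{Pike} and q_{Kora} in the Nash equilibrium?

Mine Pike's profit: π = q_{Pike}(138 − 2q_{Pike} − q_{Kora}) − 38q_{Pike}.
∂π/∂q_{Pike} = 100 − 4q_{Pike} − q_{Kora} = 0 ⇒ q_{Pike} = 25 − 0.25q_{Kora}.
Similarly q_{Kora} = 25.75 − 0.25q_{Pike}.
Solving the two reaction functions simultaneously: (1 − (−0.25)(−0.25))q_{Pike} = 25 − 0.25·25.75, so 0.9375q_{Pike} = 18.5625 and q_{Pike} = 19.8.
Then q_{Kora} = 25.75 − 0.25·19.8 = 20.8.

19.8, 20.8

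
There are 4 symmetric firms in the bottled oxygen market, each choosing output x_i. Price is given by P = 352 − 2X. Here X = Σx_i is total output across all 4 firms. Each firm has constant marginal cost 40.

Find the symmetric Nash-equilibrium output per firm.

31.2

A representative firm's profit is π_i = x_i(352 − 2X) − 40x_i, with X = x_i + Σ_{j≠i} x_j.
First-order condition: 312 − 4x_i − 2Σ_{j≠i} x_j = 0.
In a symmetric equilibrium every firm chooses the same x, so Σ_{j≠i} x_j = 3x. The condition becomes 312 − 10x = 0, giving x = 312/10 = 31.2.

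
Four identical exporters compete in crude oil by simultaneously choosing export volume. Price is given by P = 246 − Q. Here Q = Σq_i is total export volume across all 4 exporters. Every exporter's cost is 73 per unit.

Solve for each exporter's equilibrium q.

34.6

A representative exporter's profit is π_i = q_i(246 − Q) − 73q_i, with Q = q_i + Σ_{j≠i} q_j.
First-order condition: 173 − 2q_i − Σ_{j≠i} q_j = 0.
In a symmetric equilibrium every exporter chooses the same q, so Σ_{j≠i} q_j = 3q. The condition becomes 173 − 5q = 0, giving q = 173/5 = 34.6.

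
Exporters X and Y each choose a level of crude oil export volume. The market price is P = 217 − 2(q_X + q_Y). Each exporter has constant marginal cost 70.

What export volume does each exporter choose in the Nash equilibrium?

24.5

Exporter X's profit: π = q_X(217 − 2(q_X + q_Y)) − 70q_X.
∂π/∂q_X = 147 − 4q_X − 2q_Y = 0, so q_X = 36.75 − 0.5q_Y.
By symmetry q_Y = q_X; substituting into the reaction function, 1.5q_X = 36.75 and q_X = 24.5.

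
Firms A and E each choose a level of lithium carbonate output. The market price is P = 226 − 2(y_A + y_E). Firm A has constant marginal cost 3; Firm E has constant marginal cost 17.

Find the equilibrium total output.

Firm A's profit: π = y_A(226 − 2(y_A + y_E)) − 3y_A.
∂π/∂y_A = 223 − 4y_A − 2y_E = 0, so y_A = 55.75 − 0.5y_E.
By the same steps for E: y_E = 52.25 − 0.5y_A.
Solving the two reaction functions simultaneously: (1 − (−0.5)(−0.5))y_A = 55.75 − 0.5·52.25, so 0.75y_A = 29.625 and y_A = 39.5.
Then y_E = 52.25 − 0.5·39.5 = 32.5.
Total output: 39.5 + 32.5 = 72.

72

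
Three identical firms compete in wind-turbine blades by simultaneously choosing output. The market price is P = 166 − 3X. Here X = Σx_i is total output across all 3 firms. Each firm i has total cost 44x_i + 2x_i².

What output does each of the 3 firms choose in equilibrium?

7.625

A representative firm's profit is π_i = x_i(166 − 3X) − 44x_i − 2x_i², with X = x_i + Σ_{j≠i} x_j.
First-order condition: 122 − 10x_i − 3Σ_{j≠i} x_j = 0.
With identical firms, set every x_j = x: then 122 − 10x − 6x = 0, i.e. x = 122/16 = 7.625.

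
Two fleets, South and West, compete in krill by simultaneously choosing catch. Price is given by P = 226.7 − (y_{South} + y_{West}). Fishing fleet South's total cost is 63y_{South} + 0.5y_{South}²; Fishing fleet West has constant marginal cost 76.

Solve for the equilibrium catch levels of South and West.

35.34, 57.68

Fishing fleet South's profit: π = y_{South}(226.7 − (y_{South} + y_{West})) − 63y_{South} − 0.5y_{South}².
∂π/∂y_{South} = 163.7 − 3y_{South} − y_{West} = 0, so y_{South} = 1637/30 − (1/3)y_{West}.
For West: ∂π/∂y_{West} = 150.7 − 2y_{West} − y_{South} = 0 ⇒ y_{West} = 75.35 − 0.5y_{South}.
Substituting the second reaction function into the first: y_{South} = 1637/30 − (1/3)(75.35 − 0.5y_{South}), which gives (5/6)y_{South} = 29.45 ⇒ y_{South} = 35.34.
Then y_{West} = 75.35 − 0.5·35.34 = 57.68.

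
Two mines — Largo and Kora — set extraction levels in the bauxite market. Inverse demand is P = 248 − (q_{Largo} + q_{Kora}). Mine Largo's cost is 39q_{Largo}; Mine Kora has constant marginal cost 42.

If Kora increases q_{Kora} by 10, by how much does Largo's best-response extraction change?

-5

Mine Largo's profit: π = q_{Largo}(248 − (q_{Largo} + q_{Kora})) − 39q_{Largo}.
∂π/∂q_{Largo} = 209 − 2q_{Largo} − q_{Kora} = 0, so q_{Largo} = 104.5 − 0.5q_{Kora}.
The reaction-function slope is −0.5, so a 10-unit rise in q_{Kora} moves q_{Largo} by −0.5 × 10 = −5. Largo's best response falls — the actions are strategic substitutes.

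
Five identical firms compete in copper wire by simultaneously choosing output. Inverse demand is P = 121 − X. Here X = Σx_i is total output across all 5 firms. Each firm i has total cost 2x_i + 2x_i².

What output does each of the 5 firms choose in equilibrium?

A representative firm's profit is π_i = x_i(121 − X) − 2x_i − 2x_i², with X = x_i + Σ_{j≠i} x_j.
First-order condition: 119 − 6x_i − Σ_{j≠i} x_j = 0.
With identical firms, set every x_j = x: then 119 − 6x − 4x = 0, i.e. x = 119/10 = 11.9.

11.9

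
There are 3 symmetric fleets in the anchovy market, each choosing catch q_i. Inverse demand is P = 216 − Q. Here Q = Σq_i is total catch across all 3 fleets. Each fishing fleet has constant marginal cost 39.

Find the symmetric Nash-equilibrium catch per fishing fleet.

44.25

A representative fishing fleet's profit is π_i = q_i(216 − Q) − 39q_i, with Q = q_i + Σ_{j≠i} q_j.
First-order condition: 177 − 2q_i − Σ_{j≠i} q_j = 0.
In a symmetric equilibrium every fishing fleet chooses the same q, so Σ_{j≠i} q_j = 2q. The condition becomes 177 − 4q = 0, giving q = 177/4 = 44.25.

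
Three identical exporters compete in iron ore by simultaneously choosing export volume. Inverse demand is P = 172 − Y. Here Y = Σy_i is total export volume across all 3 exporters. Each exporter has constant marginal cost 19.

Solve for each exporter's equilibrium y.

38.25

A representative exporter's profit is π_i = y_i(172 − Y) − 19y_i, with Y = y_i + Σ_{j≠i} y_j.
First-order condition: 153 − 2y_i − Σ_{j≠i} y_j = 0.
Imposing symmetry (y_j = y for all j) turns Σ_{j≠i} y_j into 2y, so 153 = 4y and y = 38.25.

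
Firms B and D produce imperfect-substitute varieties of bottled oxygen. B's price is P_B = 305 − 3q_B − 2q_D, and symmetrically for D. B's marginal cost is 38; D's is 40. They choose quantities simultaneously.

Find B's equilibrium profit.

3366.75

Firm B's profit: π = q_B(305 − 3q_B − 2q_D) − 38q_B.
∂π/∂q_B = 267 − 6q_B − 2q_D = 0 ⇒ q_B = 44.5 − (1/3)q_D.
Similarly q_D = 265/6 − (1/3)q_B.
Solving the two reaction functions simultaneously: (1 − (−1/3)(−1/3))q_B = 44.5 − (1/3)·(265/6), so (8/9)q_B = 268/9 and q_B = 33.5.
Then q_D = 265/6 − (1/3)·33.5 = 33.
P_B = 305 − 3·33.5 − 2·33 = 138.5.
Profit = (138.5 − 38)·33.5 = 3366.75.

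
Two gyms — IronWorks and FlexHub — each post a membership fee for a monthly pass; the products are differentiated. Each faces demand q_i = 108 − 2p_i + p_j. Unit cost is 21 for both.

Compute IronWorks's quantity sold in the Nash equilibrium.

IronWorks's profit: π = (p_{IronWorks} − 21)(108 − 2p_{IronWorks} + p_{FlexHub}).
∂π/∂p_{IronWorks} = 150 − 4p_{IronWorks} + p_{FlexHub} = 0 ⇒ p_{IronWorks} = 37.5 + 0.25p_{FlexHub}.
Setting p_{IronWorks} = p_{FlexHub} in the reaction function: p_{IronWorks} = 37.5 + 0.25p_{IronWorks}, so p_{IronWorks} = 37.5 / 0.75 = 50.
q_{IronWorks} = 108 − 2·50 + 50 = 58.

58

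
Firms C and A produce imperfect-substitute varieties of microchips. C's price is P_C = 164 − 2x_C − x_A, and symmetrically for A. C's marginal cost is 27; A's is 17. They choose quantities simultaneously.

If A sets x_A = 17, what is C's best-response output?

Firm C's profit: π = x_C(164 − 2x_C − x_A) − 27x_C.
∂π/∂x_C = 137 − 4x_C − x_A = 0 ⇒ x_C = 34.25 − 0.25x_A.
At x_A = 17: x_C = 34.25 − 0.25·17 = 30.

30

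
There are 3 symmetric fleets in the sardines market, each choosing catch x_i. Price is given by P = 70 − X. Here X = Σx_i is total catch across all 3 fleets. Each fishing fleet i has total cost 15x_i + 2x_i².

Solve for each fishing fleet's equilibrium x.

A representative fishing fleet's profit is π_i = x_i(70 − X) − 15x_i − 2x_i², with X = x_i + Σ_{j≠i} x_j.
First-order condition: 55 − 6x_i − Σ_{j≠i} x_j = 0.
In a symmetric equilibrium every fishing fleet chooses the same x, so Σ_{j≠i} x_j = 2x. The condition becomes 55 − 8x = 0, giving x = 55/8 = 6.875.

6.875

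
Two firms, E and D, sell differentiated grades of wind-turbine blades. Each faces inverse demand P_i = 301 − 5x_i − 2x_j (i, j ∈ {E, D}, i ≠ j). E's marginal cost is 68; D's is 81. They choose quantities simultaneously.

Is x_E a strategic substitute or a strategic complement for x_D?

Firm E's profit: π = x_E(301 − 5x_E − 2x_D) − 68x_E.
∂π/∂x_E = 233 − 10x_E − 2x_D = 0 ⇒ x_E = 23.3 − 0.2x_D.
The best-response slope dx_E/dx_D = −0.2 < 0: the reaction function is downward-sloping, so the choices are strategic substitutes.

strategic substitutes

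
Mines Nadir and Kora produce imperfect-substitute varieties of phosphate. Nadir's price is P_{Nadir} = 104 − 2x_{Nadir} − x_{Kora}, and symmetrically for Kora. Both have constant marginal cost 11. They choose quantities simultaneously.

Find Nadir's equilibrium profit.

691.92

Mine Nadir's profit: π = x_{Nadir}(104 − 2x_{Nadir} − x_{Kora}) − 11x_{Nadir}.
∂π/∂x_{Nadir} = 93 − 4x_{Nadir} − x_{Kora} = 0 ⇒ x_{Nadir} = 23.25 − 0.25x_{Kora}.
Setting x_{Nadir} = x_{Kora} in the reaction function: x_{Nadir} = 23.25 − 0.25x_{Nadir}, so x_{Nadir} = 23.25 / 1.25 = 18.6.
P_{Nadir} = 104 − 2·18.6 − 18.6 = 48.2.
Profit = (48.2 − 11)·18.6 = 691.92.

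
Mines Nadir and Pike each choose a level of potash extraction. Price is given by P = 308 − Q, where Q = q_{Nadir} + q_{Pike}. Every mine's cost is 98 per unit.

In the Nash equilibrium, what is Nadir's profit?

4900

Mine Nadir's profit: π = q_{Nadir}(308 − (q_{Nadir} + q_{Pike})) − 98q_{Nadir}.
∂π/∂q_{Nadir} = 210 − 2q_{Nadir} − q_{Pike} = 0, so q_{Nadir} = 105 − 0.5q_{Pike}.
The game is symmetric, so in equilibrium q_{Pike} = q_{Nadir}: the reaction function gives 1.5q_{Nadir} = 105, hence q_{Nadir} = 70.
Price P = 308 − 140 = 168.
Nadir's profit: (168 − 98)·70 = 4900.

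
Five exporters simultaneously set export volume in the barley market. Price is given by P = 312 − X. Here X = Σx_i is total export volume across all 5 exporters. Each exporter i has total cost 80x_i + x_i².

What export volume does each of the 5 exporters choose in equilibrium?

29

A representative exporter's profit is π_i = x_i(312 − X) − 80x_i − x_i², with X = x_i + Σ_{j≠i} x_j.
First-order condition: 232 − 4x_i − Σ_{j≠i} x_j = 0.
In a symmetric equilibrium every exporter chooses the same x, so Σ_{j≠i} x_j = 4x. The condition becomes 232 − 8x = 0, giving x = 232/8 = 29.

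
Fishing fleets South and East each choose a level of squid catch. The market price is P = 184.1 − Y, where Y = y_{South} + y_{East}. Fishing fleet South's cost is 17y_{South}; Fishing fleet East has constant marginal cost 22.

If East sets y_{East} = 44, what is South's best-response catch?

61.55

Fishing fleet South's profit: π = y_{South}(184.1 − (y_{South} + y_{East})) − 17y_{South}.
∂π/∂y_{South} = 167.1 − 2y_{South} − y_{East} = 0, so y_{South} = 83.55 − 0.5y_{East}.
At y_{East} = 44: y_{South} = 83.55 − 0.5·44 = 61.55.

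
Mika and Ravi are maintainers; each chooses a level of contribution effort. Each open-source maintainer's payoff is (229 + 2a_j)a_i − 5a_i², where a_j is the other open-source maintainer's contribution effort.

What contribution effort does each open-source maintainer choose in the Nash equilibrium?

Mika's payoff is (229 + 2a_R)a_M − 5a_M².
∂π/∂a_M = 229 + 2a_R − 10a_M = 0, so a_M = 22.9 + 0.2a_R.
By symmetry a_R = a_M; substituting into the reaction function, 0.8a_M = 22.9 and a_M = 28.625.

28.625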